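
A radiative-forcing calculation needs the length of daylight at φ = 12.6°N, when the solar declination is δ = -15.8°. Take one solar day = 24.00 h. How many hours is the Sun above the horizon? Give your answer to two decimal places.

11.52 h

cos H₀ = −tan φ · tan δ = −tan(+12.6°) × tan(-15.800°) = 0.0633, so H₀ = 1.5075 rad = 86.37°.
Daylight = 2H₀/(2π) × 24.00 h = (1.5075/π) × 24.00 = 11.52 h.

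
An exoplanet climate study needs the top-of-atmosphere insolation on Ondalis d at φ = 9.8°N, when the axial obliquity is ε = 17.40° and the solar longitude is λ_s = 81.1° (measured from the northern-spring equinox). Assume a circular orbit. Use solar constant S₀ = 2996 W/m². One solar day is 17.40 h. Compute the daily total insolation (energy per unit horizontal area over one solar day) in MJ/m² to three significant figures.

Solar declination: sin δ = sin ε · sin λ_s = sin 17.40° × sin 81.1° = 0.29544, so δ = +17.184°.
cos H₀ = −tan(+9.8°) tan(+17.184°) = -0.0534, H₀ = 1.6242 rad.
Bracket: H₀ sin φ sin δ + cos φ cos δ sin H₀ = 1.6242×0.17021×0.29544 + 0.98541×0.95536×0.99857 = 0.081676 + 0.940075 = 1.021751.
Q̄ = (S₀/π) × [bracket] = (2996/π) × 1.021751 = 974.40 W/m².
Daily total = Q̄ × 17.40 h × 3600 s/h = 974.40 × 17.40 × 3600 / 10⁶ = 61.04 MJ/m².

61.0 MJ/m²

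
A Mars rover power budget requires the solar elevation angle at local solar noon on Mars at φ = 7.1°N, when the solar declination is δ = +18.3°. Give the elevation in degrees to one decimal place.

78.8°

At local noon the hour angle is zero, so the zenith angle equals |φ − δ| = |+7.1° − (+18.300°)| = 11.200°.
Elevation = 90° − 11.200° = 78.8°.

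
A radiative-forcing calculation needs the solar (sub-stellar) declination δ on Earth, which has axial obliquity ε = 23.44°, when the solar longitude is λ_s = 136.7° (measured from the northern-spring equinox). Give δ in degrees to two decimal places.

sin δ = sin ε · sin λ_s = sin 23.44° × sin 136.7° = 0.272811.
δ = arcsin(0.272811) = +15.83°.

δ = +15.83°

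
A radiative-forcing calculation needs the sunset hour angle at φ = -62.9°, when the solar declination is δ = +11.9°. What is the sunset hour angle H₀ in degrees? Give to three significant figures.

cos H₀ = −tan φ · tan δ = −tan(-62.9°) × tan(+11.900°) = 0.4118, so H₀ = 1.1464 rad = 65.68°.

H₀ = 65.7°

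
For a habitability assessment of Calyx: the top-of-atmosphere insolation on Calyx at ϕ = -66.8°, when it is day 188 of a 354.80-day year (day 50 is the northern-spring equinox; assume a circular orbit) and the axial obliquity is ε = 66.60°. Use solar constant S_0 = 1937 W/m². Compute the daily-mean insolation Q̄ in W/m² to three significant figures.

Solar longitude: L_s = 360° × (188 − 50)/354.80 = 140.023°.
sin δ = sin 66.60° × sin 140.023° = 0.58964, so δ = +36.132°.
cos h₀ = −tan(-66.8°) tan(+36.132°) = 1.7034 ≥ 1 ⇒ polar night, h₀ = 0 and Q̄ = 0.

Q̄ ≈ 0.00 W/m²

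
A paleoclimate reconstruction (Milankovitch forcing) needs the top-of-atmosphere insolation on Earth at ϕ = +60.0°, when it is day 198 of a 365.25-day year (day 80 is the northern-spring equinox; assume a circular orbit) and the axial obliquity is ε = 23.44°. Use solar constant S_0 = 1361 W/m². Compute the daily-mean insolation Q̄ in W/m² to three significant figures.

Q̄ ≈ 459 W/m²

Solar longitude: L_s = 360° × (198 − 80)/365.25 = 116.304°.
sin δ = sin 23.44° × sin 116.304° = 0.35660, so δ = +20.892°.
cos h₀ = −tan(+60.0°) tan(+20.892°) = -0.6611, h₀ = 2.2931 rad.
Bracket: h₀ sin ϕ sin δ + cos ϕ cos δ sin h₀ = 2.2931×0.86603×0.35660 + 0.50000×0.93426×0.75029 = 0.708170 + 0.350483 = 1.058653.
Q̄ = (S_0/π) × [bracket] = (1361/π) × 1.058653 = 458.6 W/m².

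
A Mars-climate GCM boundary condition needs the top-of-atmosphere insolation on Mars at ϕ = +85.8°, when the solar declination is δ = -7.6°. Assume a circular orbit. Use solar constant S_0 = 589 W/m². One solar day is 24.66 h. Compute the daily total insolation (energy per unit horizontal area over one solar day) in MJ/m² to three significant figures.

0.00 MJ/m²

cos h₀ = −tan(+85.8°) tan(-7.600°) = 1.8170 ≥ 1 ⇒ polar night, h₀ = 0 and Q̄ = 0.
Daily total = Q̄ × 24.66 h × 3600 s/h = 0.00 MJ/m².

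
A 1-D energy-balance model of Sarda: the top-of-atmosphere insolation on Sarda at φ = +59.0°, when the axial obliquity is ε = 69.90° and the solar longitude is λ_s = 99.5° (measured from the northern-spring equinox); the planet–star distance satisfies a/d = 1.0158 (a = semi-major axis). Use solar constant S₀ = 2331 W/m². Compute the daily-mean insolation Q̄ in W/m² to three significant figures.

Solar declination: sin δ = sin ε · sin λ_s = sin 69.90° × sin 99.5° = 0.92622, so δ = +67.852°.
cos H₀ = −tan(+59.0°) tan(+67.852°) = -4.0889 ≤ −1 ⇒ polar day, H₀ = π.
Bracket: H₀ sin φ sin δ + cos φ cos δ sin H₀ = 3.1416×0.85717×0.92622 + 0.51504×0.37700×0.00000 = 2.494204 + 0.000000 = 2.494204.
Inverse-square distance factor (a/d)² = 1.0158² = 1.031850.
Q̄ = (S₀/π) × 1.031850 × [bracket] = (2331/π) × 1.031850 × 2.494204 = 1910 W/m².

Q̄ ≈ 1.91e+03 W/m²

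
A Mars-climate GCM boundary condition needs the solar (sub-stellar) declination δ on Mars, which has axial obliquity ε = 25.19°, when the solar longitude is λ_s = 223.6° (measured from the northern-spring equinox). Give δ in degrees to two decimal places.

sin δ = sin ε · sin λ_s = sin 25.19° × sin 223.6° = -0.293517.
δ = arcsin(-0.293517) = -17.07°.

δ = -17.07°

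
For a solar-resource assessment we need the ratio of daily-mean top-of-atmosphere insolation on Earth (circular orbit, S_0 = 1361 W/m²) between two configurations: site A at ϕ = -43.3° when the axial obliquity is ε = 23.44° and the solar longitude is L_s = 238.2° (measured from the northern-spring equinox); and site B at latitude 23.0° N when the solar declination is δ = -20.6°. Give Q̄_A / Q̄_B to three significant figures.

Q̄_A / Q̄_B ≈ 1.66

— Configuration A (ϕ=-43.3°):
Solar declination: sin δ = sin ε · sin L_s = sin 23.44° × sin 238.2° = -0.33808, so δ = -19.760°.
cos h₀ = −tan(-43.3°) tan(-19.760°) = -0.3385, h₀ = 1.9161 rad.
Bracket: h₀ sin ϕ sin δ + cos ϕ cos δ sin h₀ = 1.9161×-0.68582×-0.33808 + 0.72777×0.94112×0.94096 = 0.444271 + 0.644481 = 1.088752.
Q̄ = (S_0/π) × [bracket] = (1361/π) × 1.088752 = 471.67 W/m².
— Configuration B (ϕ=+23.0°):
cos h₀ = −tan(+23.0°) tan(-20.600°) = 0.1595, h₀ = 1.4106 rad.
Bracket: h₀ sin ϕ sin δ + cos ϕ cos δ sin h₀ = 1.4106×0.39073×-0.35184 + 0.92050×0.93606×0.98719 = -0.193921 + 0.850606 = 0.656685.
Q̄ = (S_0/π) × [bracket] = (1361/π) × 0.656685 = 284.49 W/m².
Ratio Q̄_A / Q̄_B = 471.67 / 284.49 = 1.658.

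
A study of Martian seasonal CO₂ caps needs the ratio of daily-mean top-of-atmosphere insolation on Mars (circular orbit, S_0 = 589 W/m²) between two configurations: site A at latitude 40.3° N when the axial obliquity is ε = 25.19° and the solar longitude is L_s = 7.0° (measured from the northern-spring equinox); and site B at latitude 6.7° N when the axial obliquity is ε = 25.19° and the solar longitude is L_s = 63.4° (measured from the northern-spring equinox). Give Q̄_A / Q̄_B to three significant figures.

Q̄_A / Q̄_B ≈ 0.824

— Configuration A (ϕ=+40.3°):
Solar declination: sin δ = sin ε · sin L_s = sin 25.19° × sin 7.0° = 0.05187, so δ = +2.973°.
cos h₀ = −tan(+40.3°) tan(+2.973°) = -0.0440, h₀ = 1.6149 rad.
Bracket: h₀ sin ϕ sin δ + cos ϕ cos δ sin h₀ = 1.6149×0.64679×0.05187 + 0.76267×0.99865×0.99903 = 0.054178 + 0.760902 = 0.815080.
Q̄ = (S_0/π) × [bracket] = (589/π) × 0.815080 = 152.81 W/m².
— Configuration B (ϕ=+6.7°):
Solar declination: sin δ = sin ε · sin L_s = sin 25.19° × sin 63.4° = 0.38057, so δ = +22.369°.
cos h₀ = −tan(+6.7°) tan(+22.369°) = -0.0483, h₀ = 1.6192 rad.
Bracket: h₀ sin ϕ sin δ + cos ϕ cos δ sin h₀ = 1.6192×0.11667×0.38057 + 0.99317×0.92475×0.99883 = 0.071894 + 0.917359 = 0.989253.
Q̄ = (S_0/π) × [bracket] = (589/π) × 0.989253 = 185.47 W/m².
Ratio Q̄_A / Q̄_B = 152.81 / 185.47 = 0.8239.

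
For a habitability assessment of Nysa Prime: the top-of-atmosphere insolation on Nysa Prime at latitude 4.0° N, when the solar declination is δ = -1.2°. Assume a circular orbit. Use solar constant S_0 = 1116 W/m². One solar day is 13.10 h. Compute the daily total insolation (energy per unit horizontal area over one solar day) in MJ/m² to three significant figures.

16.7 MJ/m²

cos h₀ = −tan(+4.0°) tan(-1.200°) = 0.0015, h₀ = 1.5693 rad.
Bracket: h₀ sin ϕ sin δ + cos ϕ cos δ sin h₀ = 1.5693×0.06976×-0.02094 + 0.99756×0.99978×1.00000 = -0.002292 + 0.997341 = 0.995049.
Q̄ = (S_0/π) × [bracket] = (1116/π) × 0.995049 = 353.48 W/m².
Daily total = Q̄ × 13.10 h × 3600 s/h = 353.48 × 13.10 × 3600 / 10⁶ = 16.67 MJ/m².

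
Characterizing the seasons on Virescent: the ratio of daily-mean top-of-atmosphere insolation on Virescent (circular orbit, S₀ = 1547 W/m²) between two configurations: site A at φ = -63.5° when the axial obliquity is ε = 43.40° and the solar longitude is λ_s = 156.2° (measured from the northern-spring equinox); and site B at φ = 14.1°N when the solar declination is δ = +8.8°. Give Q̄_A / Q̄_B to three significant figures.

— Configuration A (φ=-63.5°):
Solar declination: sin δ = sin ε · sin λ_s = sin 43.40° × sin 156.2° = 0.27727, so δ = +16.097°.
cos H₀ = −tan(-63.5°) tan(+16.097°) = 0.5788, H₀ = 0.9535 rad.
Bracket: H₀ sin φ sin δ + cos φ cos δ sin H₀ = 0.9535×-0.89493×0.27727 + 0.44620×0.96079×0.81546 = -0.236599 + 0.349591 = 0.112992.
Q̄ = (S₀/π) × [bracket] = (1547/π) × 0.112992 = 55.640 W/m².
— Configuration B (φ=+14.1°):
cos H₀ = −tan(+14.1°) tan(+8.800°) = -0.0389, H₀ = 1.6097 rad.
Bracket: H₀ sin φ sin δ + cos φ cos δ sin H₀ = 1.6097×0.24362×0.15299 + 0.96987×0.98823×0.99924 = 0.059996 + 0.957726 = 1.017722.
Q̄ = (S₀/π) × [bracket] = (1547/π) × 1.017722 = 501.15 W/m².
Ratio Q̄_A / Q̄_B = 55.640 / 501.15 = 0.1110.

Q̄_A / Q̄_B ≈ 0.111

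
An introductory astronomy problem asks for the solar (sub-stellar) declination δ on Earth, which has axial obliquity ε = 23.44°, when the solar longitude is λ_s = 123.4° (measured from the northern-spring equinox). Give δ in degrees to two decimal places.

sin δ = sin ε · sin λ_s = sin 23.44° × sin 123.4° = 0.332093.
δ = arcsin(0.332093) = +19.40°.

δ = +19.40°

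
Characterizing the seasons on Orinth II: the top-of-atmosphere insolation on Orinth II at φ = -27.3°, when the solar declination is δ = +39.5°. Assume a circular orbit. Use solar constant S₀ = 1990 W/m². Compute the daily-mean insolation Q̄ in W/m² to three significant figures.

cos H₀ = −tan(-27.3°) tan(+39.500°) = 0.4255, H₀ = 1.1313 rad.
Bracket: H₀ sin φ sin δ + cos φ cos δ sin H₀ = 1.1313×-0.45865×0.63608 + 0.88862×0.77162×0.90497 = -0.330043 + 0.620517 = 0.290474.
Q̄ = (S₀/π) × [bracket] = (1990/π) × 0.290474 = 184.0 W/m².

Q̄ ≈ 184 W/m²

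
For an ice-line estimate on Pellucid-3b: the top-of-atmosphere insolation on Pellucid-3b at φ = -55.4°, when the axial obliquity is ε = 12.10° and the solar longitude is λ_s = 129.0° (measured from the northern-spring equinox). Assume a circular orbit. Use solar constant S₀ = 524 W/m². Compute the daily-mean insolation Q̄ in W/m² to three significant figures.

Q̄ ≈ 61.0 W/m²

Solar declination: sin δ = sin ε · sin λ_s = sin 12.10° × sin 129.0° = 0.16290, so δ = +9.376°.
cos H₀ = −tan(-55.4°) tan(+9.376°) = 0.2393, H₀ = 1.3291 rad.
Bracket: H₀ sin φ sin δ + cos φ cos δ sin H₀ = 1.3291×-0.82314×0.16290 + 0.56784×0.98664×0.97094 = -0.178218 + 0.543973 = 0.365755.
Q̄ = (S₀/π) × [bracket] = (524/π) × 0.365755 = 61.01 W/m².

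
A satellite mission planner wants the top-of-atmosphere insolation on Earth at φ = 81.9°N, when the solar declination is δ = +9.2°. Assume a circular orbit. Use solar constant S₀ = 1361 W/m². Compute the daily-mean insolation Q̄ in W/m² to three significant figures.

Q̄ ≈ 215 W/m²

cos H₀ = −tan(+81.9°) tan(+9.200°) = -1.1380 ≤ −1 ⇒ polar day, H₀ = π.
Bracket: H₀ sin φ sin δ + cos φ cos δ sin H₀ = 3.1416×0.99002×0.15988 + 0.14090×0.98714×0.00000 = 0.497266 + 0.000000 = 0.497266.
Q̄ = (S₀/π) × [bracket] = (1361/π) × 0.497266 = 215.4 W/m².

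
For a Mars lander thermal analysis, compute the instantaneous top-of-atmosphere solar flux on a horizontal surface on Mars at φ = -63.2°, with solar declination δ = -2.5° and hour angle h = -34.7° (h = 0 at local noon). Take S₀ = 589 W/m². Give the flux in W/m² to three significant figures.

cos θ_z = sin φ sin δ + cos φ cos δ cos h = 0.038934 + 0.370333 = 0.409267.
Flux = S₀ · cos θ_z = 589 × 0.409267 = 241.1 W/m².

241 W/m²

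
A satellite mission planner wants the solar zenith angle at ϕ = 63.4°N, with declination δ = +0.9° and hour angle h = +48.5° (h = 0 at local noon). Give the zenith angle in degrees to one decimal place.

cos θ_z = sin ϕ sin δ + cos ϕ cos δ cos h = 0.014045 + 0.296658 = 0.310703.
θ_z = arccos(0.310703) = 71.9°.

θ_z = 71.9°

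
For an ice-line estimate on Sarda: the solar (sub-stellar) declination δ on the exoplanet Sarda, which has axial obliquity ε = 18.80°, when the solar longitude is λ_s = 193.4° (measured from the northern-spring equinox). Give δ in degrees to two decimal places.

δ = -4.28°

sin δ = sin ε · sin λ_s = sin 18.80° × sin 193.4° = -0.074684.
δ = arcsin(-0.074684) = -4.28°.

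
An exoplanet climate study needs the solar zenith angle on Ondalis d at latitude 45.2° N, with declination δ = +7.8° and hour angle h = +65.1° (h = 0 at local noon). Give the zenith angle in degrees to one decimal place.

cos θ_z = sin ϕ sin δ + cos ϕ cos δ cos h = 0.096300 + 0.293931 = 0.390231.
θ_z = arccos(0.390231) = 67.0°.

θ_z = 67.0°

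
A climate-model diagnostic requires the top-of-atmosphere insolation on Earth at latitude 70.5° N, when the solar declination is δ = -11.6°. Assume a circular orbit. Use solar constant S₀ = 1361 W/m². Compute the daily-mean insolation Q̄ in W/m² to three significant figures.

Q̄ ≈ 37.2 W/m²

cos H₀ = −tan(+70.5°) tan(-11.600°) = 0.5797, H₀ = 0.9525 rad.
Bracket: H₀ sin φ sin δ + cos φ cos δ sin H₀ = 0.9525×0.94264×-0.20108 + 0.33381×0.97958×0.81485 = -0.180543 + 0.266451 = 0.085908.
Q̄ = (S₀/π) × [bracket] = (1361/π) × 0.085908 = 37.22 W/m².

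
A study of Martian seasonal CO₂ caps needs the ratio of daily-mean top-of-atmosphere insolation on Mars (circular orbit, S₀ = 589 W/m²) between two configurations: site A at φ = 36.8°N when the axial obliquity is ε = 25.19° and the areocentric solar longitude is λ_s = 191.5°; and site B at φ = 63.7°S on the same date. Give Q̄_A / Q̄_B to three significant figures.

— Configuration A (φ=+36.8°):
sin δ = sin 25.19° × sin 191.5° = -0.08486, so δ = -4.868°.
cos H₀ = −tan(+36.8°) tan(-4.868°) = 0.0637, H₀ = 1.5070 rad.
Bracket: H₀ sin φ sin δ + cos φ cos δ sin H₀ = 1.5070×0.59902×-0.08486 + 0.80073×0.99639×0.99797 = -0.076605 + 0.796220 = 0.719615.
Q̄ = (S₀/π) × [bracket] = (589/π) × 0.719615 = 134.92 W/m².
— Configuration B (φ=-63.7°):
cos H₀ = −tan(-63.7°) tan(-4.868°) = -0.1723, H₀ = 1.7440 rad.
Bracket: H₀ sin φ sin δ + cos φ cos δ sin H₀ = 1.7440×-0.89649×-0.08486 + 0.44307×0.99639×0.98504 = 0.132677 + 0.434866 = 0.567543.
Q̄ = (S₀/π) × [bracket] = (589/π) × 0.567543 = 106.41 W/m².
Ratio Q̄_A / Q̄_B = 134.92 / 106.41 = 1.268.

Q̄_A / Q̄_B ≈ 1.27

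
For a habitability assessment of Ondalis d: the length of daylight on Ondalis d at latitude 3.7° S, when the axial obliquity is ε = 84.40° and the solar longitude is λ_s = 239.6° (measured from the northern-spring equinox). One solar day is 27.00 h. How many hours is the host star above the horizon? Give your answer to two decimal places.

14.43 h

Solar declination: sin δ = sin ε · sin λ_s = sin 84.40° × sin 239.6° = -0.85840, so δ = -59.137°.
cos H₀ = −tan φ · tan δ = −tan(-3.7°) × tan(-59.137°) = -0.1082, so H₀ = 1.6792 rad = 96.21°.
Daylight = 2H₀/(2π) × 27.00 h = (1.6792/π) × 27.00 = 14.43 h.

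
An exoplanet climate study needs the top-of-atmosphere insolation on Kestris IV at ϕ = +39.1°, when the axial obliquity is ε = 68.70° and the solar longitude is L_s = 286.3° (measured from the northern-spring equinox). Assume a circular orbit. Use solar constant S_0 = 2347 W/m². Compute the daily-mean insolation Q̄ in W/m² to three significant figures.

Solar declination: sin δ = sin ε · sin L_s = sin 68.70° × sin 286.3° = -0.89424, so δ = -63.411°.
cos h₀ = −tan(+39.1°) tan(-63.411°) = 1.6237 ≥ 1 ⇒ polar night, h₀ = 0 and Q̄ = 0.

Q̄ ≈ 0.00 W/m²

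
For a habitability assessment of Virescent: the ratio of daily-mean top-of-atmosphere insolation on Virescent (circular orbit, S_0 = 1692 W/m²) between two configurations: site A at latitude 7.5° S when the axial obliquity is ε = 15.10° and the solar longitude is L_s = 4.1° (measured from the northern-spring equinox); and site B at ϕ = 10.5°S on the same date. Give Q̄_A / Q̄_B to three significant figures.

— Configuration A (ϕ=-7.5°):
Solar declination: sin δ = sin ε · sin L_s = sin 15.10° × sin 4.1° = 0.01863, so δ = +1.067°.
cos h₀ = −tan(-7.5°) tan(+1.067°) = 0.0025, h₀ = 1.5683 rad.
Bracket: h₀ sin ϕ sin δ + cos ϕ cos δ sin h₀ = 1.5683×-0.13053×0.01863 + 0.99144×0.99983×1.00000 = -0.003814 + 0.991271 = 0.987457.
Q̄ = (S_0/π) × [bracket] = (1692/π) × 0.987457 = 531.82 W/m².
— Configuration B (ϕ=-10.5°):
cos h₀ = −tan(-10.5°) tan(+1.067°) = 0.0035, h₀ = 1.5673 rad.
Bracket: h₀ sin ϕ sin δ + cos ϕ cos δ sin h₀ = 1.5673×-0.18224×0.01863 + 0.98325×0.99983×0.99999 = -0.005321 + 0.983073 = 0.977752.
Q̄ = (S_0/π) × [bracket] = (1692/π) × 0.977752 = 526.60 W/m².
Ratio Q̄_A / Q̄_B = 531.82 / 526.60 = 1.010.

Q̄_A / Q̄_B ≈ 1.01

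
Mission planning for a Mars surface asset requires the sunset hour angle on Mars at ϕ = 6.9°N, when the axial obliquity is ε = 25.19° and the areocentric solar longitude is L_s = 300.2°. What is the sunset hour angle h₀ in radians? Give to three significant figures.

h₀ = 1.52 rad

sin δ = sin 25.19° × sin 300.2° = -0.36785, so δ = -21.583°.
cos h₀ = −tan ϕ · tan δ = −tan(+6.9°) × tan(-21.583°) = 0.0479, so h₀ = 1.5229 rad = 87.26°.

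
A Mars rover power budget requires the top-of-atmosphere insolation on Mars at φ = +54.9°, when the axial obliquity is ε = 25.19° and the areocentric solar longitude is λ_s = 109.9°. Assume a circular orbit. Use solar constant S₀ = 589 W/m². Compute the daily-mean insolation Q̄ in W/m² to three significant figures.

sin δ = sin 25.19° × sin 109.9° = 0.40021, so δ = +23.591°.
cos H₀ = −tan(+54.9°) tan(+23.591°) = -0.6214, H₀ = 2.2413 rad.
Bracket: H₀ sin φ sin δ + cos φ cos δ sin H₀ = 2.2413×0.81815×0.40021 + 0.57501×0.91642×0.78352 = 0.733873 + 0.412876 = 1.146749.
Q̄ = (S₀/π) × [bracket] = (589/π) × 1.146749 = 215.0 W/m².

Q̄ ≈ 215 W/m²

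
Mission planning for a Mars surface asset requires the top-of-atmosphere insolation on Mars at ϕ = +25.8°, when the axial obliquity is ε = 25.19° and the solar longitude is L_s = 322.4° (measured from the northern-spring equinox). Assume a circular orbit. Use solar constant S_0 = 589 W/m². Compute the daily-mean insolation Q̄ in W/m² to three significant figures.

Q̄ ≈ 131 W/m²

Solar declination: sin δ = sin ε · sin L_s = sin 25.19° × sin 322.4° = -0.25969, so δ = -15.052°.
cos h₀ = −tan(+25.8°) tan(-15.052°) = 0.1300, h₀ = 1.4404 rad.
Bracket: h₀ sin ϕ sin δ + cos ϕ cos δ sin h₀ = 1.4404×0.43523×-0.25969 + 0.90032×0.96569×0.99151 = -0.162801 + 0.862049 = 0.699248.
Q̄ = (S_0/π) × [bracket] = (589/π) × 0.699248 = 131.1 W/m².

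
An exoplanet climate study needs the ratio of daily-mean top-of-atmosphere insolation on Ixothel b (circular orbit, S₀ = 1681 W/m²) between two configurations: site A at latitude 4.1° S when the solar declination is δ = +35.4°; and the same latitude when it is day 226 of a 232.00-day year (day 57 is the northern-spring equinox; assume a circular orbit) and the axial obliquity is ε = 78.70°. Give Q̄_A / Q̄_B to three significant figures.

— Configuration A (φ=-4.1°):
cos H₀ = −tan(-4.1°) tan(+35.400°) = 0.0509, H₀ = 1.5198 rad.
Bracket: H₀ sin φ sin δ + cos φ cos δ sin H₀ = 1.5198×-0.07150×0.57928 + 0.99744×0.81513×0.99870 = -0.062948 + 0.811986 = 0.749038.
Q̄ = (S₀/π) × [bracket] = (1681/π) × 0.749038 = 400.79 W/m².
— Configuration B (φ=-4.1°):
Solar longitude: λ_s = 360° × (226 − 57)/232.00 = 262.241°.
sin δ = sin 78.70° × sin 262.241° = -0.97164, so δ = -76.321°.
cos H₀ = −tan(-4.1°) tan(-76.321°) = -0.2945, H₀ = 1.8698 rad.
Bracket: H₀ sin φ sin δ + cos φ cos δ sin H₀ = 1.8698×-0.07150×-0.97164 + 0.99744×0.23647×0.95564 = 0.129899 + 0.225402 = 0.355301.
Q̄ = (S₀/π) × [bracket] = (1681/π) × 0.355301 = 190.11 W/m².
Ratio Q̄_A / Q̄_B = 400.79 / 190.11 = 2.108.

Q̄_A / Q̄_B ≈ 2.11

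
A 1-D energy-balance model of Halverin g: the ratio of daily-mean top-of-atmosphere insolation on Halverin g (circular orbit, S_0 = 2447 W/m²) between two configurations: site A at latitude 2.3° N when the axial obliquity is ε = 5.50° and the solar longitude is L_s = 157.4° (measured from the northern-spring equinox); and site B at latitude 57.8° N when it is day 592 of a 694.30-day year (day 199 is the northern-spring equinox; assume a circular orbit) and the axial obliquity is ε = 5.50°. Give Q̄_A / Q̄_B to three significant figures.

— Configuration A (ϕ=+2.3°):
Solar declination: sin δ = sin ε · sin L_s = sin 5.50° × sin 157.4° = 0.03683, so δ = +2.111°.
cos h₀ = −tan(+2.3°) tan(+2.111°) = -0.0015, h₀ = 1.5723 rad.
Bracket: h₀ sin ϕ sin δ + cos ϕ cos δ sin h₀ = 1.5723×0.04013×0.03683 + 0.99919×0.99932×1.00000 = 0.002324 + 0.998511 = 1.000835.
Q̄ = (S_0/π) × [bracket] = (2447/π) × 1.000835 = 779.55 W/m².
— Configuration B (ϕ=+57.8°):
Solar longitude: L_s = 360° × (592 − 199)/694.30 = 203.774°.
sin δ = sin 5.50° × sin 203.774° = -0.03864, so δ = -2.214°.
cos h₀ = −tan(+57.8°) tan(-2.214°) = 0.0614, h₀ = 1.5094 rad.
Bracket: h₀ sin ϕ sin δ + cos ϕ cos δ sin h₀ = 1.5094×0.84619×-0.03864 + 0.53288×0.99925×0.99811 = -0.049353 + 0.531474 = 0.482121.
Q̄ = (S_0/π) × [bracket] = (2447/π) × 0.482121 = 375.53 W/m².
Ratio Q̄_A / Q̄_B = 779.55 / 375.53 = 2.076.

Q̄_A / Q̄_B ≈ 2.08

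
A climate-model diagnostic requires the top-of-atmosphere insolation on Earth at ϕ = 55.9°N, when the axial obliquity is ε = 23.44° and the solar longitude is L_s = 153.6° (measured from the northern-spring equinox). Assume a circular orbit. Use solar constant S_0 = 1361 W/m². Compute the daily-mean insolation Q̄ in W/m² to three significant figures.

Q̄ ≈ 347 W/m²

Solar declination: sin δ = sin ε · sin L_s = sin 23.44° × sin 153.6° = 0.17687, so δ = +10.188°.
cos h₀ = −tan(+55.9°) tan(+10.188°) = -0.2654, h₀ = 1.8394 rad.
Bracket: h₀ sin ϕ sin δ + cos ϕ cos δ sin h₀ = 1.8394×0.82806×0.17687 + 0.56064×0.98423×0.96413 = 0.269397 + 0.532006 = 0.801403.
Q̄ = (S_0/π) × [bracket] = (1361/π) × 0.801403 = 347.2 W/m².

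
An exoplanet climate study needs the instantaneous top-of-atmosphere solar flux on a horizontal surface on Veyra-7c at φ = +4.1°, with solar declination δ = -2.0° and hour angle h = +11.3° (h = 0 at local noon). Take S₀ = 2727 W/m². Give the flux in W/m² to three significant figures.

2.66e+03 W/m²

cos θ_z = sin φ sin δ + cos φ cos δ cos h = -0.002495 + 0.977509 = 0.975014.
Flux = S₀ · cos θ_z = 2727 × 0.975014 = 2659 W/m².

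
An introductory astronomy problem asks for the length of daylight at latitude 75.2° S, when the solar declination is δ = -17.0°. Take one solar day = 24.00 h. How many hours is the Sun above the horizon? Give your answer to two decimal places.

Sunrise equation: cos h₀ = −tan ϕ · tan δ = -1.1571 ≤ −1, so the Sun never sets (polar day) and h₀ = π.
Daylight = 2h₀/(2π) × 24.00 h = (3.1416/π) × 24.00 = 24.00 h.

24.00 h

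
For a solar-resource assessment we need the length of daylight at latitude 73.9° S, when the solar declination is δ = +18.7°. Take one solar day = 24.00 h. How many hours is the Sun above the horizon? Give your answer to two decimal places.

cos h₀ = −tan ϕ · tan δ = 1.1727 ≥ 1, so the Sun never rises (polar night) and h₀ = 0.
Daylight = 2h₀/(2π) × 24.00 h = (0.0000/π) × 24.00 = 0.00 h.

0.00 h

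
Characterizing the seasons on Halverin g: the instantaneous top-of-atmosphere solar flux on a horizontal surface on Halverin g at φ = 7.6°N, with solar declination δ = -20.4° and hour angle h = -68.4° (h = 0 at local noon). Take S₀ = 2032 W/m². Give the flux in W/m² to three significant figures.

601 W/m²

cos θ_z = sin φ sin δ + cos φ cos δ cos h = -0.046101 + 0.342006 = 0.295905.
Flux = S₀ · cos θ_z = 2032 × 0.295905 = 601.3 W/m².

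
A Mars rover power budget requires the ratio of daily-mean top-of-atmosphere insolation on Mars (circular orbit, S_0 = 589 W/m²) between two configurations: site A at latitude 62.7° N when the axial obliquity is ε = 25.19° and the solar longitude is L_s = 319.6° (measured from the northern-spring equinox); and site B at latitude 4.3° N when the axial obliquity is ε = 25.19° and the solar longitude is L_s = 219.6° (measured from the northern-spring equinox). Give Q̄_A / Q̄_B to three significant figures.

— Configuration A (ϕ=+62.7°):
Solar declination: sin δ = sin ε · sin L_s = sin 25.19° × sin 319.6° = -0.27585, so δ = -16.013°.
cos h₀ = −tan(+62.7°) tan(-16.013°) = 0.5560, h₀ = 0.9812 rad.
Bracket: h₀ sin ϕ sin δ + cos ϕ cos δ sin h₀ = 0.9812×0.88862×-0.27585 + 0.45865×0.96120×0.83116 = -0.240517 + 0.366421 = 0.125904.
Q̄ = (S_0/π) × [bracket] = (589/π) × 0.125904 = 23.605 W/m².
— Configuration B (ϕ=+4.3°):
Solar declination: sin δ = sin ε · sin L_s = sin 25.19° × sin 219.6° = -0.27130, so δ = -15.742°.
cos h₀ = −tan(+4.3°) tan(-15.742°) = 0.0212, h₀ = 1.5496 rad.
Bracket: h₀ sin ϕ sin δ + cos ϕ cos δ sin h₀ = 1.5496×0.07498×-0.27130 + 0.99719×0.96249×0.99978 = -0.031522 + 0.959574 = 0.928052.
Q̄ = (S_0/π) × [bracket] = (589/π) × 0.928052 = 174.00 W/m².
Ratio Q̄_A / Q̄_B = 23.605 / 174.00 = 0.1357.

Q̄_A / Q̄_B ≈ 0.136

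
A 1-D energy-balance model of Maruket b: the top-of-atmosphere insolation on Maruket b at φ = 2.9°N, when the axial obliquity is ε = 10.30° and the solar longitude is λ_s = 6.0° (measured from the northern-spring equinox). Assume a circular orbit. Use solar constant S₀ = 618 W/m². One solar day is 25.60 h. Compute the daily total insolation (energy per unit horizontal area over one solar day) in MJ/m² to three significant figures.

Solar declination: sin δ = sin ε · sin λ_s = sin 10.30° × sin 6.0° = 0.01869, so δ = +1.071°.
cos H₀ = −tan(+2.9°) tan(+1.071°) = -0.0009, H₀ = 1.5717 rad.
Bracket: H₀ sin φ sin δ + cos φ cos δ sin H₀ = 1.5717×0.05059×0.01869 + 0.99872×0.99983×1.00000 = 0.001486 + 0.998550 = 1.000036.
Q̄ = (S₀/π) × [bracket] = (618/π) × 1.000036 = 196.72 W/m².
Daily total = Q̄ × 25.60 h × 3600 s/h = 196.72 × 25.60 × 3600 / 10⁶ = 18.13 MJ/m².

18.1 MJ/m²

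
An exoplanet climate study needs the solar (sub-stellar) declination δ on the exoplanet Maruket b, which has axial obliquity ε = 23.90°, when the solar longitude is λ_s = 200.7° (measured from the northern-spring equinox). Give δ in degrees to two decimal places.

sin δ = sin ε · sin λ_s = sin 23.90° × sin 200.7° = -0.143207.
δ = arcsin(-0.143207) = -8.23°.

δ = -8.23°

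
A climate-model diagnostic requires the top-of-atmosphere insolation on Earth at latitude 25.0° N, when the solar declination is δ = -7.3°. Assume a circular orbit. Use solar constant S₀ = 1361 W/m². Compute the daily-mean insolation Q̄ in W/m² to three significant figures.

cos H₀ = −tan(+25.0°) tan(-7.300°) = 0.0597, H₀ = 1.5110 rad.
Bracket: H₀ sin φ sin δ + cos φ cos δ sin H₀ = 1.5110×0.42262×-0.12706 + 0.90631×0.99189×0.99821 = -0.081138 + 0.897351 = 0.816213.
Q̄ = (S₀/π) × [bracket] = (1361/π) × 0.816213 = 353.6 W/m².

Q̄ ≈ 354 W/m²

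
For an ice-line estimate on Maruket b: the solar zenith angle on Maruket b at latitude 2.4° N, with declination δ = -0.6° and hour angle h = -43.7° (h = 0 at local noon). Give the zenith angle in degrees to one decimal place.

cos θ_z = sin φ sin δ + cos φ cos δ cos h = -0.000439 + 0.722293 = 0.721854.
θ_z = arccos(0.721854) = 43.8°.

θ_z = 43.8°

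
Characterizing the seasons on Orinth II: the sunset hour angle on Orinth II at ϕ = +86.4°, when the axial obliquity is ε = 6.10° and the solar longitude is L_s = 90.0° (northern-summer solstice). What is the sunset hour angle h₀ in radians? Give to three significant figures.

h₀ = 3.14 rad

Solar declination: sin δ = sin ε · sin L_s = sin 6.10° × sin 90.0° = 0.10626, so δ = +6.100°.
Sunrise equation: cos h₀ = −tan ϕ · tan δ = -1.6986 ≤ −1, so the host star never sets (polar day) and h₀ = π.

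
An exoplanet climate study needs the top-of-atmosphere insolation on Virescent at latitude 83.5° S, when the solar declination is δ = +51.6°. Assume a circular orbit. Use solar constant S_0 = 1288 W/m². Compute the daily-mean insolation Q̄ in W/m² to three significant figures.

cos h₀ = −tan(-83.5°) tan(+51.600°) = 11.0737 ≥ 1 ⇒ polar night, h₀ = 0 and Q̄ = 0.

Q̄ ≈ 0.00 W/m²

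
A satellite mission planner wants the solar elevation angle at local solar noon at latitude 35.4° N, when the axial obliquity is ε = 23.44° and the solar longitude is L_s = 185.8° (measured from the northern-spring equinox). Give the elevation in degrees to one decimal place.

52.3°

Solar declination: sin δ = sin ε · sin L_s = sin 23.44° × sin 185.8° = -0.04020, so δ = -2.304°.
At local noon the hour angle is zero, so the zenith angle equals |ϕ − δ| = |+35.4° − (-2.304°)| = 37.704°.
Elevation = 90° − 37.704° = 52.3°.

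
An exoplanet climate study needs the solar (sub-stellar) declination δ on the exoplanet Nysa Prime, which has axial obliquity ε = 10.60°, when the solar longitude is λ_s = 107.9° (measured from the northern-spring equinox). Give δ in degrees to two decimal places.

sin δ = sin ε · sin λ_s = sin 10.60° × sin 107.9° = 0.175047.
δ = arcsin(0.175047) = +10.08°.

δ = +10.08°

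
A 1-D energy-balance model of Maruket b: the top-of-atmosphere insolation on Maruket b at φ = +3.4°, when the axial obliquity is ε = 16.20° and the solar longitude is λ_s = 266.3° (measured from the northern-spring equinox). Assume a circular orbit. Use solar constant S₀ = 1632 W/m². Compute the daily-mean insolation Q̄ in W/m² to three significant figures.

Solar declination: sin δ = sin ε · sin λ_s = sin 16.20° × sin 266.3° = -0.27841, so δ = -16.165°.
cos H₀ = −tan(+3.4°) tan(-16.165°) = 0.0172, H₀ = 1.5536 rad.
Bracket: H₀ sin φ sin δ + cos φ cos δ sin H₀ = 1.5536×0.05931×-0.27841 + 0.99824×0.96046×0.99985 = -0.025654 + 0.958626 = 0.932972.
Q̄ = (S₀/π) × [bracket] = (1632/π) × 0.932972 = 484.7 W/m².

Q̄ ≈ 485 W/m²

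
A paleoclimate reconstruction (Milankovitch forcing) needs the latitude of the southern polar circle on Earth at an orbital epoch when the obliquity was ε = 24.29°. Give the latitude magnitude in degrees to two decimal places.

65.71°

The polar circle is the lowest latitude that experiences at least one full rotation of continuous darkness at the northern-summer solstice; it lies at |φ| = 90° − ε = 90° − 24.29° = 65.71°.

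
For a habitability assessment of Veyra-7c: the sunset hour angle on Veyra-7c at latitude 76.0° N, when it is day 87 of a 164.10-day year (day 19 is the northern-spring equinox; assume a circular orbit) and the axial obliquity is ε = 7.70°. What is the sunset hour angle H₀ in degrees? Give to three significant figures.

Solar longitude: λ_s = 360° × (87 − 19)/164.10 = 149.177°.
sin δ = sin 7.70° × sin 149.177° = 0.06865, so δ = +3.937°.
cos H₀ = −tan φ · tan δ = −tan(+76.0°) × tan(+3.937°) = -0.2760, so H₀ = 1.8504 rad = 106.02°.

H₀ = 106°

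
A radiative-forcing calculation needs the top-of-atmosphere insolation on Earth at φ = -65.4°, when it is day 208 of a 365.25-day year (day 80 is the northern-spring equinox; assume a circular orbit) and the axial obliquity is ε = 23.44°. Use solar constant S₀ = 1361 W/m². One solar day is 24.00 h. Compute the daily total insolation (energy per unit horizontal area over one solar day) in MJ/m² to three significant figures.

Solar longitude: λ_s = 360° × (208 − 80)/365.25 = 126.160°.
sin δ = sin 23.44° × sin 126.160° = 0.32116, so δ = +18.733°.
cos H₀ = −tan(-65.4°) tan(+18.733°) = 0.7407, H₀ = 0.7367 rad.
Bracket: H₀ sin φ sin δ + cos φ cos δ sin H₀ = 0.7367×-0.90924×0.32116 + 0.41628×0.94702×0.67181 = -0.215125 + 0.264845 = 0.049720.
Q̄ = (S₀/π) × [bracket] = (1361/π) × 0.049720 = 21.540 W/m².
Daily total = Q̄ × 24.00 h × 3600 s/h = 21.540 × 24.00 × 3600 / 10⁶ = 1.861 MJ/m².

1.86 MJ/m²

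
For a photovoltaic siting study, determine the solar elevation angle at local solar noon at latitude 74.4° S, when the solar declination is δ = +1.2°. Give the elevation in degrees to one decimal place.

14.4°

At local noon the hour angle is zero, so the zenith angle equals |ϕ − δ| = |-74.4° − (+1.200°)| = 75.600°.
Elevation = 90° − 75.600° = 14.4°.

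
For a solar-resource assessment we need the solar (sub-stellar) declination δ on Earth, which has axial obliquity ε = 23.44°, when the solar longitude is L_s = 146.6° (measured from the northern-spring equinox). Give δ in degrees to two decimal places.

δ = +12.65°

sin δ = sin ε · sin L_s = sin 23.44° × sin 146.6° = 0.218975.
δ = arcsin(0.218975) = +12.65°.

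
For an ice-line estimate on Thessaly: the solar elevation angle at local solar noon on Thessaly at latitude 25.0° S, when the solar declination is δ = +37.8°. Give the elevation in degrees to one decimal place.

At local noon the hour angle is zero, so the zenith angle equals |φ − δ| = |-25.0° − (+37.800°)| = 62.800°.
Elevation = 90° − 62.800° = 27.2°.

27.2°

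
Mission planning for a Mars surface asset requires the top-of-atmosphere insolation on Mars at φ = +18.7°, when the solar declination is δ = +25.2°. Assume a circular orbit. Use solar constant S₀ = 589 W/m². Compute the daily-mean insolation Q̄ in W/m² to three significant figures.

cos H₀ = −tan(+18.7°) tan(+25.200°) = -0.1593, H₀ = 1.7308 rad.
Bracket: H₀ sin φ sin δ + cos φ cos δ sin H₀ = 1.7308×0.32061×0.42578 + 0.94721×0.90483×0.98723 = 0.236270 + 0.846119 = 1.082389.
Q̄ = (S₀/π) × [bracket] = (589/π) × 1.082389 = 202.9 W/m².

Q̄ ≈ 203 W/m²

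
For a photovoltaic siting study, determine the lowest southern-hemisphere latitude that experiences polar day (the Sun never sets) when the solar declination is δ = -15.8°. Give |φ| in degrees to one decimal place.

Polar day requires cos H₀ = −tan φ tan δ ≤ −1, i.e. tan φ tan δ ≥ 1.
The boundary is |tan φ| · |tan δ| = 1, so |φ| = 90° − |δ| = 90° − 15.8° = 74.2° in the southern hemisphere.

|φ| = 74.2°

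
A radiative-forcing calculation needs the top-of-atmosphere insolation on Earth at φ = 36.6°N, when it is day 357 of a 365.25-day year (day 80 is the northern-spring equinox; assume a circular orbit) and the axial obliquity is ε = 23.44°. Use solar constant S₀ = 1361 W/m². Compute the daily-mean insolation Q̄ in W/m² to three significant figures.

Solar longitude: λ_s = 360° × (357 − 80)/365.25 = 273.018°.
sin δ = sin 23.44° × sin 273.018° = -0.39724, so δ = -23.406°.
cos H₀ = −tan(+36.6°) tan(-23.406°) = 0.3215, H₀ = 1.2435 rad.
Bracket: H₀ sin φ sin δ + cos φ cos δ sin H₀ = 1.2435×0.59622×-0.39724 + 0.80282×0.91772×0.94692 = -0.294514 + 0.697657 = 0.403143.
Q̄ = (S₀/π) × [bracket] = (1361/π) × 0.403143 = 174.6 W/m².

Q̄ ≈ 175 W/m²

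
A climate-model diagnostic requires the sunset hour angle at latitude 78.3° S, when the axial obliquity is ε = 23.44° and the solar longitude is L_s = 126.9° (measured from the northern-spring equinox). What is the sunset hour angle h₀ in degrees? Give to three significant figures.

h₀ = 0.00°

Solar declination: sin δ = sin ε · sin L_s = sin 23.44° × sin 126.9° = 0.31811, so δ = +18.548°.
cos h₀ = −tan ϕ · tan δ = 1.6202 ≥ 1, so the Sun never rises (polar night) and h₀ = 0.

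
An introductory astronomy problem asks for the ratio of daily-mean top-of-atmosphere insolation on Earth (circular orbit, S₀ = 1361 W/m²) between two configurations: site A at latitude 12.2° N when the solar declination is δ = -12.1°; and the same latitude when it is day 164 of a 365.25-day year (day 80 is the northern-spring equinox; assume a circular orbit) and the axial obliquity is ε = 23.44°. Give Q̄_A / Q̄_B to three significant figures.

Q̄_A / Q̄_B ≈ 0.859

— Configuration A (φ=+12.2°):
cos H₀ = −tan(+12.2°) tan(-12.100°) = 0.0464, H₀ = 1.5244 rad.
Bracket: H₀ sin φ sin δ + cos φ cos δ sin H₀ = 1.5244×0.21132×-0.20962 + 0.97742×0.97778×0.99893 = -0.067526 + 0.954679 = 0.887153.
Q̄ = (S₀/π) × [bracket] = (1361/π) × 0.887153 = 384.33 W/m².
— Configuration B (φ=+12.2°):
Solar longitude: λ_s = 360° × (164 − 80)/365.25 = 82.793°.
sin δ = sin 23.44° × sin 82.793° = 0.39465, so δ = +23.244°.
cos H₀ = −tan(+12.2°) tan(+23.244°) = -0.0929, H₀ = 1.6638 rad.
Bracket: H₀ sin φ sin δ + cos φ cos δ sin H₀ = 1.6638×0.21132×0.39465 + 0.97742×0.91883×0.99568 = 0.138757 + 0.894203 = 1.032960.
Q̄ = (S₀/π) × [bracket] = (1361/π) × 1.032960 = 447.50 W/m².
Ratio Q̄_A / Q̄_B = 384.33 / 447.50 = 0.8588.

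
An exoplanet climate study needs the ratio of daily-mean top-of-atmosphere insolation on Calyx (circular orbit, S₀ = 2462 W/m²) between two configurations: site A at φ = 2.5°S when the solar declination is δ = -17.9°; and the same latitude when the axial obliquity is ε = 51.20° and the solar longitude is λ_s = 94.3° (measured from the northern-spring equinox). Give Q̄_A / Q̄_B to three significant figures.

Q̄_A / Q̄_B ≈ 1.69

— Configuration A (φ=-2.5°):
cos H₀ = −tan(-2.5°) tan(-17.900°) = -0.0141, H₀ = 1.5849 rad.
Bracket: H₀ sin φ sin δ + cos φ cos δ sin H₀ = 1.5849×-0.04362×-0.30736 + 0.99905×0.95159×0.99990 = 0.021249 + 0.950591 = 0.971840.
Q̄ = (S₀/π) × [bracket] = (2462/π) × 0.971840 = 761.61 W/m².
— Configuration B (φ=-2.5°):
Solar declination: sin δ = sin ε · sin λ_s = sin 51.20° × sin 94.3° = 0.77714, so δ = +51.000°.
cos H₀ = −tan(-2.5°) tan(+51.000°) = 0.0539, H₀ = 1.5169 rad.
Bracket: H₀ sin φ sin δ + cos φ cos δ sin H₀ = 1.5169×-0.04362×0.77714 + 0.99905×0.62932×0.99855 = -0.051421 + 0.627810 = 0.576389.
Q̄ = (S₀/π) × [bracket] = (2462/π) × 0.576389 = 451.70 W/m².
Ratio Q̄_A / Q̄_B = 761.61 / 451.70 = 1.686.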